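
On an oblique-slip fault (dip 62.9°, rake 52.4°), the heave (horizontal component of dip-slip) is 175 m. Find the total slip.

485 m

dip-slip = heave / cos(dip) = 175 / cos(62.9°) = 384.2 m
net slip = dip-slip / sin(rake) = 384.2 / sin(52.4°) = 485 m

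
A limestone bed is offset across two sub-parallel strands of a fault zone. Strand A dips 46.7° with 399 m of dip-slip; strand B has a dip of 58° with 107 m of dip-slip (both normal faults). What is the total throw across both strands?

throw_A = 399 × sin(46.7°) = 290.4 m
throw_B = 107 × sin(58°) = 90.74 m
total = 290.4 + 90.74 = 381 m

381 m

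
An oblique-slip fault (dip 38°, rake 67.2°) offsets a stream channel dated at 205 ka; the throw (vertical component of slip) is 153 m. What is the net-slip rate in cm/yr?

dip-slip = throw / sin(dip) = 153 / sin(38°) = 248.5 m
net slip = dip-slip / sin(rake) = 248.5 / sin(67.2°) = 269.6 m
rate = 269.6 m / 205 ka = 0.00132 m/yr = 0.132 cm/yr

0.132 cm/yr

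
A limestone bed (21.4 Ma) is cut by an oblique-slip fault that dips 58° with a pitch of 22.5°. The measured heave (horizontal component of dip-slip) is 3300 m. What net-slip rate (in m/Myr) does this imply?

760 m/Myr

dip-slip = heave / cos(dip) = 3300 / cos(58°) = 6227 m
net slip = dip-slip / sin(rake) = 6227 / sin(22.5°) = 16270 m
rate = 16270 m / 21.4 Ma = 0.000760 m/yr = 760 m/Myr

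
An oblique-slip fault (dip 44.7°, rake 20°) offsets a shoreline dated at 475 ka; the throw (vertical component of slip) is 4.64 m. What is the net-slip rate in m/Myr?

dip-slip = throw / sin(dip) = 4.64 / sin(44.7°) = 6.597 m
net slip = dip-slip / sin(rake) = 6.597 / sin(20°) = 19.29 m
rate = 19.29 m / 475 ka = 0.0000406 m/yr = 40.6 m/Myr

40.6 m/Myr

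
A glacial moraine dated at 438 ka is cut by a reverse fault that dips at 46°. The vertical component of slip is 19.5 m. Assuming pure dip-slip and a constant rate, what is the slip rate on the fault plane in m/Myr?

61.9 m/Myr

dip-slip = throw / sin(dip) = 19.5 m / sin(46°) = 27.11 m
rate = 27.11 m / 438 ka = 0.0000619 m/yr = 61.9 m/Myr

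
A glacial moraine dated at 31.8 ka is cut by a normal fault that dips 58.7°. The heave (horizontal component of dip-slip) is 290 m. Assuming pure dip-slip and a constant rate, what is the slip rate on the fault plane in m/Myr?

17600 m/Myr

dip-slip = heave / cos(dip) = 290 m / cos(58.7°) = 558.2 m
rate = 558.2 m / 31.8 ka = 0.0176 m/yr = 17600 m/Myr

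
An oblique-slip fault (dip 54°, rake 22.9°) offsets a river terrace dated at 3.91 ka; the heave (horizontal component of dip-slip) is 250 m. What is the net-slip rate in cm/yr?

dip-slip = heave / cos(dip) = 250 / cos(54°) = 425.3 m
net slip = dip-slip / sin(rake) = 425.3 / sin(22.9°) = 1093 m
rate = 1093 m / 3.91 ka = 0.280 m/yr = 28 cm/yr

28 cm/yr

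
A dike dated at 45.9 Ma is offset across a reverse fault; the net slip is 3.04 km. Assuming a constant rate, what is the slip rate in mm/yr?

rate = 3.04 km / 45.9 Ma = 0.0000662 m/yr = 0.0662 mm/yr

0.0662 mm/yr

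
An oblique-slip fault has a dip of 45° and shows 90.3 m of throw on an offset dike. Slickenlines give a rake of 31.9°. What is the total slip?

dip-slip = throw / sin(dip) = 90.3 / sin(45°) = 127.7 m
net slip = dip-slip / sin(rake) = 127.7 / sin(31.9°) = 242 m

242 m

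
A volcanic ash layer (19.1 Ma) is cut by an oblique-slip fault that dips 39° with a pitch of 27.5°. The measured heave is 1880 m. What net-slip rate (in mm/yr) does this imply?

dip-slip = heave / cos(dip) = 1880 / cos(39°) = 2419 m
net slip = dip-slip / sin(rake) = 2419 / sin(27.5°) = 5239 m
rate = 5239 m / 19.1 Ma = 0.000274 m/yr = 0.274 mm/yr

0.274 mm/yr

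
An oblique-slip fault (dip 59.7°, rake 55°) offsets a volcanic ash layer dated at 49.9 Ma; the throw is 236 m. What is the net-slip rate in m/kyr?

dip-slip = throw / sin(dip) = 236 / sin(59.7°) = 273.3 m
net slip = dip-slip / sin(rake) = 273.3 / sin(55°) = 333.7 m
rate = 333.7 m / 49.9 Ma = 0.00000669 m/yr = 0.00669 m/kyr

0.00669 m/kyr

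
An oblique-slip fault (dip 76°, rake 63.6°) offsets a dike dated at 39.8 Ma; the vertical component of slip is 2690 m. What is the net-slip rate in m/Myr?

dip-slip = throw / sin(dip) = 2690 / sin(76°) = 2772 m
net slip = dip-slip / sin(rake) = 2772 / sin(63.6°) = 3095 m
rate = 3095 m / 39.8 Ma = 0.0000778 m/yr = 77.8 m/Myr

77.8 m/Myr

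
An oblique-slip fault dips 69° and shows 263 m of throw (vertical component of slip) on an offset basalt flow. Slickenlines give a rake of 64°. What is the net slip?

dip-slip = throw / sin(dip) = 263 / sin(69°) = 281.7 m
net slip = dip-slip / sin(rake) = 281.7 / sin(64°) = 313 m

313 m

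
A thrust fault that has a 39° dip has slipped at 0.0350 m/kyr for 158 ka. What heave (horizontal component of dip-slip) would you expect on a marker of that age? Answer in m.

dip-slip = rate × time = 0.0350 m/kyr × 158 ka = 5.530 m
heave = dip-slip × cos(dip) = 5.530 × cos(39°) = 4.30 m

4.30 m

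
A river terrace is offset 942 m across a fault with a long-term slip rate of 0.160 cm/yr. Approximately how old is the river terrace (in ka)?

age = offset / rate = 942 m / (0.160 cm/yr) = 589000 yr = 589 ka

589 ka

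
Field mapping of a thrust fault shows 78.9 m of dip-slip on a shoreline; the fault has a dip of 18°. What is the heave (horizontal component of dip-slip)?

heave = dip-slip × cos(dip) = 78.9 m × cos(18°) = 75 m

75 m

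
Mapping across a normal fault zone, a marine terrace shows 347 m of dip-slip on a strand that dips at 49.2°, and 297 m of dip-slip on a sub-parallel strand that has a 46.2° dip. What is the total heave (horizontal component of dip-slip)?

432 m

heave_A = 347 × cos(49.2°) = 226.7 m
heave_B = 297 × cos(46.2°) = 205.6 m
total = 226.7 + 205.6 = 432 m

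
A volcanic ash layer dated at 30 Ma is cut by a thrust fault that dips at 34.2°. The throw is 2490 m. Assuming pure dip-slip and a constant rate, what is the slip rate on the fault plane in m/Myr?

148 m/Myr

dip-slip = throw / sin(dip) = 2490 m / sin(34.2°) = 4430 m
rate = 4430 m / 30 Ma = 0.000148 m/yr = 148 m/Myr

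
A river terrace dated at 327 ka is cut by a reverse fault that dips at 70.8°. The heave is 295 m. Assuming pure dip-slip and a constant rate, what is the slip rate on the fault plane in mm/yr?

dip-slip = heave / cos(dip) = 295 m / cos(70.8°) = 897 m
rate = 897 m / 327 ka = 0.00274 m/yr = 2.74 mm/yr

2.74 mm/yr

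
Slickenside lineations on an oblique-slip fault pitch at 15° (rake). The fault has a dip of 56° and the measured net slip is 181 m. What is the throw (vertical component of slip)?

38.8 m

dip-slip = net slip × sin(rake) = 181 m × sin(15°) = 46.85 m
throw = dip-slip × sin(dip) = 46.85 × sin(56°) = 38.8 m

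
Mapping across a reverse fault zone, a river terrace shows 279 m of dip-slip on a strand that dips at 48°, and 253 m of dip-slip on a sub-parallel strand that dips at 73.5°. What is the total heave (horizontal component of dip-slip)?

259 m

heave_A = 279 × cos(48°) = 186.7 m
heave_B = 253 × cos(73.5°) = 71.86 m
total = 186.7 + 71.86 = 259 m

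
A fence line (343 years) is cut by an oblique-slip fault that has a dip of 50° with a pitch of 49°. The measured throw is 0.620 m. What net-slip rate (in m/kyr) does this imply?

3.13 m/kyr

dip-slip = throw / sin(dip) = 0.620 / sin(50°) = 0.8094 m
net slip = dip-slip / sin(rake) = 0.8094 / sin(49°) = 1.072 m
rate = 1.072 m / 343 years = 0.00313 m/yr = 3.13 m/kyr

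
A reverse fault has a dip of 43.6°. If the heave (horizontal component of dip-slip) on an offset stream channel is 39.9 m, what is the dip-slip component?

55.1 m

dip-slip = heave / cos(dip) = 39.9 / cos(43.6°) = 55.1 m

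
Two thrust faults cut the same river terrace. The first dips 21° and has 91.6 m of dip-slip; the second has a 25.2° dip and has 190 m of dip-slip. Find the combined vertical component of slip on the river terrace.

throw_A = 91.6 × sin(21°) = 32.83 m
throw_B = 190 × sin(25.2°) = 80.90 m
total = 32.83 + 80.90 = 114 m

114 m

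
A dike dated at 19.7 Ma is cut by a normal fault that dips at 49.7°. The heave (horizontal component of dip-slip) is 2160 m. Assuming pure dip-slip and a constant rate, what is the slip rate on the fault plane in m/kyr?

0.170 m/kyr

dip-slip = heave / cos(dip) = 2160 m / cos(49.7°) = 3340 m
rate = 3340 m / 19.7 Ma = 0.000170 m/yr = 0.170 m/kyr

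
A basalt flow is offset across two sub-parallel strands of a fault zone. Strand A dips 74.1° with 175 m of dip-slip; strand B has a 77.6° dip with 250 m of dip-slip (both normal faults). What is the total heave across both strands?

102 m

heave_A = 175 × cos(74.1°) = 47.94 m
heave_B = 250 × cos(77.6°) = 53.68 m
total = 47.94 + 53.68 = 102 m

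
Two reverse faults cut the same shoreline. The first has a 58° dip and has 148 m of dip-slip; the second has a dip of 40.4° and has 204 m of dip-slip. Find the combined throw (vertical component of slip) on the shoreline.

throw_A = 148 × sin(58°) = 125.5 m
throw_B = 204 × sin(40.4°) = 132.2 m
total = 125.5 + 132.2 = 258 m

258 m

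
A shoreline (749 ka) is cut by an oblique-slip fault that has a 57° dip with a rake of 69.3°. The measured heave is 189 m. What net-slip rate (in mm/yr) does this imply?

dip-slip = heave / cos(dip) = 189 / cos(57°) = 347 m
net slip = dip-slip / sin(rake) = 347 / sin(69.3°) = 371 m
rate = 371 m / 749 ka = 0.000495 m/yr = 0.495 mm/yr

0.495 mm/yr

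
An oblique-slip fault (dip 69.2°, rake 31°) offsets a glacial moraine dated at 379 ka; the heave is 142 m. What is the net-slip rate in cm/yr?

0.205 cm/yr

dip-slip = heave / cos(dip) = 142 / cos(69.2°) = 399.9 m
net slip = dip-slip / sin(rake) = 399.9 / sin(31°) = 776.4 m
rate = 776.4 m / 379 ka = 0.00205 m/yr = 0.205 cm/yr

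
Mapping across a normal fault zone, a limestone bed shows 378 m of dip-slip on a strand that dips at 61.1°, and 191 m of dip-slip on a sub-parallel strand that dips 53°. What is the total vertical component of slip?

throw_A = 378 × sin(61.1°) = 330.9 m
throw_B = 191 × sin(53°) = 152.5 m
total = 330.9 + 152.5 = 483 m

483 m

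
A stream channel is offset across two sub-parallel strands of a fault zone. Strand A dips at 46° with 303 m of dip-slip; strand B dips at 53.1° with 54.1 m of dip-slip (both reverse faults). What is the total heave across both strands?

243 m

heave_A = 303 × cos(46°) = 210.5 m
heave_B = 54.1 × cos(53.1°) = 32.48 m
total = 210.5 + 32.48 = 243 m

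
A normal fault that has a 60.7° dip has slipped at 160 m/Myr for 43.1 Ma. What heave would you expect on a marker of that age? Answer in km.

3.37 km

dip-slip = rate × time = 160 m/Myr × 43.1 Ma = 6896 m
heave = dip-slip × cos(dip) = 6896 × cos(60.7°) = 3370 m = 3.37 km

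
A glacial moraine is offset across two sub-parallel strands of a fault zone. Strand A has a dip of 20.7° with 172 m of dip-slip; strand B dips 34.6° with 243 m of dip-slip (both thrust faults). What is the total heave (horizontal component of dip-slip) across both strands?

361 m

heave_A = 172 × cos(20.7°) = 160.9 m
heave_B = 243 × cos(34.6°) = 200 m
total = 160.9 + 200 = 361 m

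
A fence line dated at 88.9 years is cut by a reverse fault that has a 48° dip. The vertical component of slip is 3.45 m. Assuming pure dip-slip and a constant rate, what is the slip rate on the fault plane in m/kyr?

52.2 m/kyr

dip-slip = throw / sin(dip) = 3.45 m / sin(48°) = 4.642 m
rate = 4.642 m / 88.9 years = 0.0522 m/yr = 52.2 m/kyr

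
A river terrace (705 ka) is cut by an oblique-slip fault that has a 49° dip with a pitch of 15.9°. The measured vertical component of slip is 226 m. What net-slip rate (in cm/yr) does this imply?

dip-slip = throw / sin(dip) = 226 / sin(49°) = 299.5 m
net slip = dip-slip / sin(rake) = 299.5 / sin(15.9°) = 1093 m
rate = 1093 m / 705 ka = 0.00155 m/yr = 0.155 cm/yr

0.155 cm/yr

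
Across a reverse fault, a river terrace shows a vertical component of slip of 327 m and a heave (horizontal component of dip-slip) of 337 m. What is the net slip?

net slip = √(throw² + heave²) = √(327² + 337²) = 470 m

470 m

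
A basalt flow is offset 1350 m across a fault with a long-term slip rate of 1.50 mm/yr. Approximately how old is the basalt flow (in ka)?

900 ka

age = offset / rate = 1350 m / (1.50 mm/yr) = 900000 yr = 900 ka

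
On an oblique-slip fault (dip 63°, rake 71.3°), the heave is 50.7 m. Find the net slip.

118 m

dip-slip = heave / cos(dip) = 50.7 / cos(63°) = 111.7 m
net slip = dip-slip / sin(rake) = 111.7 / sin(71.3°) = 118 m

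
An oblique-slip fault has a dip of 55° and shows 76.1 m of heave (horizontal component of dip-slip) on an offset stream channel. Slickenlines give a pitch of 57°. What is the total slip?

dip-slip = heave / cos(dip) = 76.1 / cos(55°) = 132.7 m
net slip = dip-slip / sin(rake) = 132.7 / sin(57°) = 158 m

158 m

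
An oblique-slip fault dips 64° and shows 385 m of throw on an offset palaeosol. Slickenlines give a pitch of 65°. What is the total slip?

473 m

dip-slip = throw / sin(dip) = 385 / sin(64°) = 428.4 m
net slip = dip-slip / sin(rake) = 428.4 / sin(65°) = 473 m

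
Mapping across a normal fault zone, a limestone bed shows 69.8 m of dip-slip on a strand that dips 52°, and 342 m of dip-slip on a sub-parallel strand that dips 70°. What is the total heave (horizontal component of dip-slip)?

heave_A = 69.8 × cos(52°) = 42.97 m
heave_B = 342 × cos(70°) = 117 m
total = 42.97 + 117 = 160 m

160 m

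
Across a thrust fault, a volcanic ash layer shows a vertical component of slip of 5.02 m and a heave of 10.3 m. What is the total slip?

11.5 m

net slip = √(throw² + heave²) = √(5.02² + 10.3²) = 11.5 m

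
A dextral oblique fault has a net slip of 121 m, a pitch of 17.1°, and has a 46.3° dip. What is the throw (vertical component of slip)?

25.7 m

dip-slip = net slip × sin(rake) = 121 m × sin(17.1°) = 35.58 m
throw = dip-slip × sin(dip) = 35.58 × sin(46.3°) = 25.7 m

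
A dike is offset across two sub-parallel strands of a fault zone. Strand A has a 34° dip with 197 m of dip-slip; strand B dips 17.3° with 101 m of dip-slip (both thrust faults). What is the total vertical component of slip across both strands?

140 m

throw_A = 197 × sin(34°) = 110.2 m
throw_B = 101 × sin(17.3°) = 30.03 m
total = 110.2 + 30.03 = 140 m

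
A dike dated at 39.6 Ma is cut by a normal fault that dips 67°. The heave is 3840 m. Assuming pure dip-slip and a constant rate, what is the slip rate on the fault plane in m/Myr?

dip-slip = heave / cos(dip) = 3840 m / cos(67°) = 9828 m
rate = 9828 m / 39.6 Ma = 0.000248 m/yr = 248 m/Myr

248 m/Myr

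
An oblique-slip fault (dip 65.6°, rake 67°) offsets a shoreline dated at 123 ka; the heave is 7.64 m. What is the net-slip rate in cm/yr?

0.0163 cm/yr

dip-slip = heave / cos(dip) = 7.64 / cos(65.6°) = 18.49 m
net slip = dip-slip / sin(rake) = 18.49 / sin(67°) = 20.09 m
rate = 20.09 m / 123 ka = 0.000163 m/yr = 0.0163 cm/yr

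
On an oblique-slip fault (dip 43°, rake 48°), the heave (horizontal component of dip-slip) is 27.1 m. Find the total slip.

49.9 m

dip-slip = heave / cos(dip) = 27.1 / cos(43°) = 37.05 m
net slip = dip-slip / sin(rake) = 37.05 / sin(48°) = 49.9 m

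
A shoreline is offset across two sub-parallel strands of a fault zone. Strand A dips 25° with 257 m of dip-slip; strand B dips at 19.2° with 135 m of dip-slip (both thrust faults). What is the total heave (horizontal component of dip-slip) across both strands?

360 m

heave_A = 257 × cos(25°) = 232.9 m
heave_B = 135 × cos(19.2°) = 127.5 m
total = 232.9 + 127.5 = 360 m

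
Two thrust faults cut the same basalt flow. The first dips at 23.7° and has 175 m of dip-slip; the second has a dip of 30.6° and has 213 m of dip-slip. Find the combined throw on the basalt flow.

179 m

throw_A = 175 × sin(23.7°) = 70.34 m
throw_B = 213 × sin(30.6°) = 108.4 m
total = 70.34 + 108.4 = 179 m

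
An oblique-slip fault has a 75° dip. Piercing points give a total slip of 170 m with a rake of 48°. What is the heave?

dip-slip = net slip × sin(rake) = 170 m × sin(48°) = 126.3 m
heave = dip-slip × cos(dip) = 126.3 × cos(75°) = 32.7 m

32.7 m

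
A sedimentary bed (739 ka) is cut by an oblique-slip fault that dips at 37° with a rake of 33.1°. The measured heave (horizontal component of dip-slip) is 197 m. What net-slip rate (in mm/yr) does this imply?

0.611 mm/yr

dip-slip = heave / cos(dip) = 197 / cos(37°) = 246.7 m
net slip = dip-slip / sin(rake) = 246.7 / sin(33.1°) = 451.7 m
rate = 451.7 m / 739 ka = 0.000611 m/yr = 0.611 mm/yr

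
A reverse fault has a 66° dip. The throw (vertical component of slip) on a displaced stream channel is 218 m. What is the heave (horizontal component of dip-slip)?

97.1 m

heave = throw / tan(dip) = 218 / tan(66°) = 97.1 m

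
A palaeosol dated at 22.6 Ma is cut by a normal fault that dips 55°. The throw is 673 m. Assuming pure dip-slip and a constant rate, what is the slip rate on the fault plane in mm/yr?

0.0364 mm/yr

dip-slip = throw / sin(dip) = 673 m / sin(55°) = 821.6 m
rate = 821.6 m / 22.6 Ma = 0.0000364 m/yr = 0.0364 mm/yr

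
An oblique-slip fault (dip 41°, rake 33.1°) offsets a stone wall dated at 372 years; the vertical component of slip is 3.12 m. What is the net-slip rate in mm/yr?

23.4 mm/yr

dip-slip = throw / sin(dip) = 3.12 / sin(41°) = 4.756 m
net slip = dip-slip / sin(rake) = 4.756 / sin(33.1°) = 8.708 m
rate = 8.708 m / 372 years = 0.0234 m/yr = 23.4 mm/yr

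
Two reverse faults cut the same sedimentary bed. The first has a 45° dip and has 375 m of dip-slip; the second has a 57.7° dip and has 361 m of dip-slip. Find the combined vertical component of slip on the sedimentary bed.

570 m

throw_A = 375 × sin(45°) = 265.2 m
throw_B = 361 × sin(57.7°) = 305.1 m
total = 265.2 + 305.1 = 570 m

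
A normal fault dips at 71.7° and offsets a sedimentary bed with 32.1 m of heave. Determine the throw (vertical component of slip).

97.1 m

throw = heave × tan(dip) = 32.1 × tan(71.7°) = 97.1 m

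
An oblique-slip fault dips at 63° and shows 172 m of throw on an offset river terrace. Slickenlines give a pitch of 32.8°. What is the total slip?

dip-slip = throw / sin(dip) = 172 / sin(63°) = 193 m
net slip = dip-slip / sin(rake) = 193 / sin(32.8°) = 356 m

356 m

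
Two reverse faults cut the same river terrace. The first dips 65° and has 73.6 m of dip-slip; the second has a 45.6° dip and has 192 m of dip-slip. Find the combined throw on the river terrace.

204 m

throw_A = 73.6 × sin(65°) = 66.70 m
throw_B = 192 × sin(45.6°) = 137.2 m
total = 66.70 + 137.2 = 204 m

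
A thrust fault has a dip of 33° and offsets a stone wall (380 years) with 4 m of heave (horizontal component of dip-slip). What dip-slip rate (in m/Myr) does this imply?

12600 m/Myr

dip-slip = heave / cos(dip) = 4 m / cos(33°) = 4.769 m
rate = 4.769 m / 380 years = 0.0126 m/yr = 12600 m/Myr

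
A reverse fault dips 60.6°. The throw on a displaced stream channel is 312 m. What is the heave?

heave = throw / tan(dip) = 312 / tan(60.6°) = 176 m

176 m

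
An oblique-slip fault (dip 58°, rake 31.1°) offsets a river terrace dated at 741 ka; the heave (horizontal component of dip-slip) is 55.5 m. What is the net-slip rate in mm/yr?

dip-slip = heave / cos(dip) = 55.5 / cos(58°) = 104.7 m
net slip = dip-slip / sin(rake) = 104.7 / sin(31.1°) = 202.8 m
rate = 202.8 m / 741 ka = 0.000274 m/yr = 0.274 mm/yr

0.274 mm/yr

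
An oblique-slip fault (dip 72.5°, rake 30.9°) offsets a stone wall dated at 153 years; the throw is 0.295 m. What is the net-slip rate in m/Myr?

dip-slip = throw / sin(dip) = 0.295 / sin(72.5°) = 0.3093 m
net slip = dip-slip / sin(rake) = 0.3093 / sin(30.9°) = 0.6023 m
rate = 0.6023 m / 153 years = 0.00394 m/yr = 3940 m/Myr

3940 m/Myr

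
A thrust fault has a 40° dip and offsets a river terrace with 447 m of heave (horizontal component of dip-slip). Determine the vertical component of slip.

throw = heave × tan(dip) = 447 × tan(40°) = 375 m

375 m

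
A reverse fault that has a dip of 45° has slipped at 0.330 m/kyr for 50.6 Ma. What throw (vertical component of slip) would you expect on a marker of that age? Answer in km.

11.8 km

dip-slip = rate × time = 0.330 m/kyr × 50.6 Ma = 16700 m
throw = dip-slip × sin(dip) = 16700 × sin(45°) = 11800 m = 11.8 km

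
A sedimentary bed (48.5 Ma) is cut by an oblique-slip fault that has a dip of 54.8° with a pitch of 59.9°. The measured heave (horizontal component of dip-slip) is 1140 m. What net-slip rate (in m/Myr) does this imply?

dip-slip = heave / cos(dip) = 1140 / cos(54.8°) = 1978 m
net slip = dip-slip / sin(rake) = 1978 / sin(59.9°) = 2286 m
rate = 2286 m / 48.5 Ma = 0.0000471 m/yr = 47.1 m/Myr

47.1 m/Myr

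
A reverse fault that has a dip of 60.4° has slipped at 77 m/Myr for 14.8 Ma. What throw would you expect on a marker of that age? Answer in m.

991 m

dip-slip = rate × time = 77 m/Myr × 14.8 Ma = 1140 m
throw = dip-slip × sin(dip) = 1140 × sin(60.4°) = 991 m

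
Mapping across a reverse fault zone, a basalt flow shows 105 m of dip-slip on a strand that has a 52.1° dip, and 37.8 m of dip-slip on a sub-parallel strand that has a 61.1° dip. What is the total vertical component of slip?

throw_A = 105 × sin(52.1°) = 82.85 m
throw_B = 37.8 × sin(61.1°) = 33.09 m
total = 82.85 + 33.09 = 116 m

116 m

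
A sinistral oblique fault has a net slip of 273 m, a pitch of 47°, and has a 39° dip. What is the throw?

126 m

dip-slip = net slip × sin(rake) = 273 m × sin(47°) = 199.7 m
throw = dip-slip × sin(dip) = 199.7 × sin(39°) = 126 m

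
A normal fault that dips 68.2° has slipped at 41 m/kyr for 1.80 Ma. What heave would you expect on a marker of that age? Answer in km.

dip-slip = rate × time = 41 m/kyr × 1.80 Ma = 73800 m
heave = dip-slip × cos(dip) = 73800 × cos(68.2°) = 27400 m = 27.4 km

27.4 km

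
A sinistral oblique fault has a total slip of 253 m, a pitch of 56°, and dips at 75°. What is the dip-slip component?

210 m

dip-slip = net slip × sin(rake) = 253 m × sin(56°) = 210 m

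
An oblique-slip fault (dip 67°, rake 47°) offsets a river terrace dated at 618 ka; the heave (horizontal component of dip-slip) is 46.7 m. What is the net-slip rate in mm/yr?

dip-slip = heave / cos(dip) = 46.7 / cos(67°) = 119.5 m
net slip = dip-slip / sin(rake) = 119.5 / sin(47°) = 163.4 m
rate = 163.4 m / 618 ka = 0.000264 m/yr = 0.264 mm/yr

0.264 mm/yr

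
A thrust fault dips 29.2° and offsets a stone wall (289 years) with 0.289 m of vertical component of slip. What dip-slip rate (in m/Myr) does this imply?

2050 m/Myr

dip-slip = throw / sin(dip) = 0.289 m / sin(29.2°) = 0.5924 m
rate = 0.5924 m / 289 years = 0.00205 m/yr = 2050 m/Myr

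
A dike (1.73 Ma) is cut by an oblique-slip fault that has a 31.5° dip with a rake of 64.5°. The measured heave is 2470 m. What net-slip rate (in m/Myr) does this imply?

1860 m/Myr

dip-slip = heave / cos(dip) = 2470 / cos(31.5°) = 2897 m
net slip = dip-slip / sin(rake) = 2897 / sin(64.5°) = 3210 m
rate = 3210 m / 1.73 Ma = 0.00186 m/yr = 1860 m/Myr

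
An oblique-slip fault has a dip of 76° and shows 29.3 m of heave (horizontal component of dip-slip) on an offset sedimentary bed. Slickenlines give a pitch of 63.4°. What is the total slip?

135 m

dip-slip = heave / cos(dip) = 29.3 / cos(76°) = 121.1 m
net slip = dip-slip / sin(rake) = 121.1 / sin(63.4°) = 135 m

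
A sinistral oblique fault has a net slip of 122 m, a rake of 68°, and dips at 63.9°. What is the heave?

49.8 m

dip-slip = net slip × sin(rake) = 122 m × sin(68°) = 113.1 m
heave = dip-slip × cos(dip) = 113.1 × cos(63.9°) = 49.8 m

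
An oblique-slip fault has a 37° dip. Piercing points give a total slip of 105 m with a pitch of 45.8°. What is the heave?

60.1 m

dip-slip = net slip × sin(rake) = 105 m × sin(45.8°) = 75.28 m
heave = dip-slip × cos(dip) = 75.28 × cos(37°) = 60.1 m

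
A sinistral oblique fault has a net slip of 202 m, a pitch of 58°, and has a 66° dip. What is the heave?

dip-slip = net slip × sin(rake) = 202 m × sin(58°) = 171.3 m
heave = dip-slip × cos(dip) = 171.3 × cos(66°) = 69.7 m

69.7 m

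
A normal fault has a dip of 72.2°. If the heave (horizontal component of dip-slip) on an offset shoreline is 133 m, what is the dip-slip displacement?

dip-slip = heave / cos(dip) = 133 / cos(72.2°) = 435 m

435 m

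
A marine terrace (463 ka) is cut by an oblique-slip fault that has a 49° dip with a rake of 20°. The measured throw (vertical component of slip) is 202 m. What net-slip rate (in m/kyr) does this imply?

1.69 m/kyr

dip-slip = throw / sin(dip) = 202 / sin(49°) = 267.7 m
net slip = dip-slip / sin(rake) = 267.7 / sin(20°) = 782.6 m
rate = 782.6 m / 463 ka = 0.00169 m/yr = 1.69 m/kyr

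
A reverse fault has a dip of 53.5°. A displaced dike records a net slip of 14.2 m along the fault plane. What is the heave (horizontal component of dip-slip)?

heave = dip-slip × cos(dip) = 14.2 m × cos(53.5°) = 8.45 m

8.45 m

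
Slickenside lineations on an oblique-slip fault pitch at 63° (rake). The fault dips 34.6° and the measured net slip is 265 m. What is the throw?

134 m

dip-slip = net slip × sin(rake) = 265 m × sin(63°) = 236.1 m
throw = dip-slip × sin(dip) = 236.1 × sin(34.6°) = 134 m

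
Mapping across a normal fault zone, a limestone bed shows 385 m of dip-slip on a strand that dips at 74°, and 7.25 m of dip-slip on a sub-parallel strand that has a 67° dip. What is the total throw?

377 m

throw_A = 385 × sin(74°) = 370.1 m
throw_B = 7.25 × sin(67°) = 6.674 m
total = 370.1 + 6.674 = 377 m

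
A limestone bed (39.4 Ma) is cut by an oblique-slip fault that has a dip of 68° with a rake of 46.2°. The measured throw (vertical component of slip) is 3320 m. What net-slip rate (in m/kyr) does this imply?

0.126 m/kyr

dip-slip = throw / sin(dip) = 3320 / sin(68°) = 3581 m
net slip = dip-slip / sin(rake) = 3581 / sin(46.2°) = 4961 m
rate = 4961 m / 39.4 Ma = 0.000126 m/yr = 0.126 m/kyr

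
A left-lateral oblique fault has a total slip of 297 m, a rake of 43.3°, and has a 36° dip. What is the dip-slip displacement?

dip-slip = net slip × sin(rake) = 297 m × sin(43.3°) = 204 m

204 m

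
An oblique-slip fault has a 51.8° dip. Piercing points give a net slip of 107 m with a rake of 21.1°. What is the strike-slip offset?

strike-slip = net slip × cos(rake) = 107 m × cos(21.1°) = 99.8 m

99.8 m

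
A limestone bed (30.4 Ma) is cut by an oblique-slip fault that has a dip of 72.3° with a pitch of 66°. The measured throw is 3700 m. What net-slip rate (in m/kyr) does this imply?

dip-slip = throw / sin(dip) = 3700 / sin(72.3°) = 3884 m
net slip = dip-slip / sin(rake) = 3884 / sin(66°) = 4251 m
rate = 4251 m / 30.4 Ma = 0.000140 m/yr = 0.140 m/kyr

0.140 m/kyr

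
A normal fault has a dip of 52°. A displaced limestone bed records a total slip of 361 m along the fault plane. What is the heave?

222 m

heave = dip-slip × cos(dip) = 361 m × cos(52°) = 222 m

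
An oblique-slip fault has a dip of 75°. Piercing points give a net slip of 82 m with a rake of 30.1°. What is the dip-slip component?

41.1 m

dip-slip = net slip × sin(rake) = 82 m × sin(30.1°) = 41.1 m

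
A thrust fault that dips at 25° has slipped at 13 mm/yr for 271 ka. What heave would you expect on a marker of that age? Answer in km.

3.19 km

dip-slip = rate × time = 13 mm/yr × 271 ka = 3523 m
heave = dip-slip × cos(dip) = 3523 × cos(25°) = 3190 m = 3.19 km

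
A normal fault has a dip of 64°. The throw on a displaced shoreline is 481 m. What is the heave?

heave = throw / tan(dip) = 481 / tan(64°) = 235 m

235 m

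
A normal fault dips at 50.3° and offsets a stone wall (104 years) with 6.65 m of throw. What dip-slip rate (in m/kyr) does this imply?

dip-slip = throw / sin(dip) = 6.65 m / sin(50.3°) = 8.643 m
rate = 8.643 m / 104 years = 0.0831 m/yr = 83.1 m/kyr

83.1 m/kyr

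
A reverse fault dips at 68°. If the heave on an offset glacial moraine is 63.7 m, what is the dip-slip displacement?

170 m

dip-slip = heave / cos(dip) = 63.7 / cos(68°) = 170 m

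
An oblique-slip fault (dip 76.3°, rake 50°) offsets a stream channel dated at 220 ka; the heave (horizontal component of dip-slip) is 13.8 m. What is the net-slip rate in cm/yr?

0.0346 cm/yr

dip-slip = heave / cos(dip) = 13.8 / cos(76.3°) = 58.27 m
net slip = dip-slip / sin(rake) = 58.27 / sin(50°) = 76.06 m
rate = 76.06 m / 220 ka = 0.000346 m/yr = 0.0346 cm/yr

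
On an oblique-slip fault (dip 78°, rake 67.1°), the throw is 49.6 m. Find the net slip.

55 m

dip-slip = throw / sin(dip) = 49.6 / sin(78°) = 50.71 m
net slip = dip-slip / sin(rake) = 50.71 / sin(67.1°) = 55 m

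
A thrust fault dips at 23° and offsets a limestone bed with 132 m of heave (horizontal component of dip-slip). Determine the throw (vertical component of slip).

56 m

throw = heave × tan(dip) = 132 × tan(23°) = 56 m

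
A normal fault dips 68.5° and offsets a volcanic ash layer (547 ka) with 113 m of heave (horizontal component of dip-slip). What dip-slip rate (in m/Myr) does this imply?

564 m/Myr

dip-slip = heave / cos(dip) = 113 m / cos(68.5°) = 308.3 m
rate = 308.3 m / 547 ka = 0.000564 m/yr = 564 m/Myr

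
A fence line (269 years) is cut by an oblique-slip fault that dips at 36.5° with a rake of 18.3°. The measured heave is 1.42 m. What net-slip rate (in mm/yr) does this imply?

dip-slip = heave / cos(dip) = 1.42 / cos(36.5°) = 1.766 m
net slip = dip-slip / sin(rake) = 1.766 / sin(18.3°) = 5.626 m
rate = 5.626 m / 269 years = 0.0209 m/yr = 20.9 mm/yr

20.9 mm/yr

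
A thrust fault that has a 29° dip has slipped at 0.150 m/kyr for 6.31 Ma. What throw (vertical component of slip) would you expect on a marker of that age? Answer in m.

459 m

dip-slip = rate × time = 0.150 m/kyr × 6.31 Ma = 946.5 m
throw = dip-slip × sin(dip) = 946.5 × sin(29°) = 459 m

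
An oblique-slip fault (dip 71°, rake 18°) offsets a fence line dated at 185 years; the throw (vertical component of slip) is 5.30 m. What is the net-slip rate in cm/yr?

9.81 cm/yr

dip-slip = throw / sin(dip) = 5.30 / sin(71°) = 5.605 m
net slip = dip-slip / sin(rake) = 5.605 / sin(18°) = 18.14 m
rate = 18.14 m / 185 years = 0.0981 m/yr = 9.81 cm/yr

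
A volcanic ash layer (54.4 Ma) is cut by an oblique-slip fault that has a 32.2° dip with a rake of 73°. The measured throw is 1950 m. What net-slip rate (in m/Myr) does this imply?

70.3 m/Myr

dip-slip = throw / sin(dip) = 1950 / sin(32.2°) = 3659 m
net slip = dip-slip / sin(rake) = 3659 / sin(73°) = 3827 m
rate = 3827 m / 54.4 Ma = 0.0000703 m/yr = 70.3 m/Myr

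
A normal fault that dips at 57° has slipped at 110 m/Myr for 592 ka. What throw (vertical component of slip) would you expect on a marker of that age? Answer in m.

54.6 m

dip-slip = rate × time = 110 m/Myr × 592 ka = 65.12 m
throw = dip-slip × sin(dip) = 65.12 × sin(57°) = 54.6 m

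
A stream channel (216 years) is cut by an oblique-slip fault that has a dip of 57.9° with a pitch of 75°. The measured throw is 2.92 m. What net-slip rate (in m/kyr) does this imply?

16.5 m/kyr

dip-slip = throw / sin(dip) = 2.92 / sin(57.9°) = 3.447 m
net slip = dip-slip / sin(rake) = 3.447 / sin(75°) = 3.569 m
rate = 3.569 m / 216 years = 0.0165 m/yr = 16.5 m/kyr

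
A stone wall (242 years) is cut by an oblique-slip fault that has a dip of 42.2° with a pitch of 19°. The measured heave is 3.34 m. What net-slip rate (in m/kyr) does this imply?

57.2 m/kyr

dip-slip = heave / cos(dip) = 3.34 / cos(42.2°) = 4.509 m
net slip = dip-slip / sin(rake) = 4.509 / sin(19°) = 13.85 m
rate = 13.85 m / 242 years = 0.0572 m/yr = 57.2 m/kyr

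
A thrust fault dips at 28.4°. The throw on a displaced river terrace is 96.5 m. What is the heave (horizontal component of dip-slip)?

178 m

heave = throw / tan(dip) = 96.5 / tan(28.4°) = 178 m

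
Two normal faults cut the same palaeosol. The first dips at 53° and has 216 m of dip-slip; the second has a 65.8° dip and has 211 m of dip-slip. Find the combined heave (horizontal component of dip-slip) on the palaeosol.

216 m

heave_A = 216 × cos(53°) = 130 m
heave_B = 211 × cos(65.8°) = 86.49 m
total = 130 + 86.49 = 216 m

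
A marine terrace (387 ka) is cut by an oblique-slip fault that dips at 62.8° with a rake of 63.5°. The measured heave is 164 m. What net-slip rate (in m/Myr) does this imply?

dip-slip = heave / cos(dip) = 164 / cos(62.8°) = 358.8 m
net slip = dip-slip / sin(rake) = 358.8 / sin(63.5°) = 400.9 m
rate = 400.9 m / 387 ka = 0.00104 m/yr = 1040 m/Myr

1040 m/Myr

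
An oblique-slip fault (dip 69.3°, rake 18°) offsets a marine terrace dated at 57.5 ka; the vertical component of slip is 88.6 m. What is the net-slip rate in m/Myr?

5330 m/Myr

dip-slip = throw / sin(dip) = 88.6 / sin(69.3°) = 94.71 m
net slip = dip-slip / sin(rake) = 94.71 / sin(18°) = 306.5 m
rate = 306.5 m / 57.5 ka = 0.00533 m/yr = 5330 m/Myr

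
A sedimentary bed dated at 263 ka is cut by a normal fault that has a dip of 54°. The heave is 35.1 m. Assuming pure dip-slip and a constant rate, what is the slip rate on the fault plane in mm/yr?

dip-slip = heave / cos(dip) = 35.1 m / cos(54°) = 59.72 m
rate = 59.72 m / 263 ka = 0.000227 m/yr = 0.227 mm/yr

0.227 mm/yr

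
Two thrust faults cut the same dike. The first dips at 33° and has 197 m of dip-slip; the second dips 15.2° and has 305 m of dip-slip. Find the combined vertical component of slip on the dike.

187 m

throw_A = 197 × sin(33°) = 107.3 m
throw_B = 305 × sin(15.2°) = 79.97 m
total = 107.3 + 79.97 = 187 m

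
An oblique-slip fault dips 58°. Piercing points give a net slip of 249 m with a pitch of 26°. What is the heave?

57.8 m

dip-slip = net slip × sin(rake) = 249 m × sin(26°) = 109.2 m
heave = dip-slip × cos(dip) = 109.2 × cos(58°) = 57.8 m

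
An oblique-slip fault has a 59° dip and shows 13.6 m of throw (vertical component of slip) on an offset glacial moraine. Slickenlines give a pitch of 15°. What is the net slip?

61.3 m

dip-slip = throw / sin(dip) = 13.6 / sin(59°) = 15.87 m
net slip = dip-slip / sin(rake) = 15.87 / sin(15°) = 61.3 m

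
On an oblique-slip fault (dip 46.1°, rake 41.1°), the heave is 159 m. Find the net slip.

349 m

dip-slip = heave / cos(dip) = 159 / cos(46.1°) = 229.3 m
net slip = dip-slip / sin(rake) = 229.3 / sin(41.1°) = 349 m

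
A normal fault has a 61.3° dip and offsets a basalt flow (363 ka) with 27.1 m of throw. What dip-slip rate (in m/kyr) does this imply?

0.0851 m/kyr

dip-slip = throw / sin(dip) = 27.1 m / sin(61.3°) = 30.90 m
rate = 30.90 m / 363 ka = 0.0000851 m/yr = 0.0851 m/kyr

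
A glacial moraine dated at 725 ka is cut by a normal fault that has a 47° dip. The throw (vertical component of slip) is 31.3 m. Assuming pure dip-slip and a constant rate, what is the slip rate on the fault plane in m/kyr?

dip-slip = throw / sin(dip) = 31.3 m / sin(47°) = 42.80 m
rate = 42.80 m / 725 ka = 0.0000590 m/yr = 0.0590 m/kyr

0.0590 m/kyr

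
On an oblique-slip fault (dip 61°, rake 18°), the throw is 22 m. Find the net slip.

dip-slip = throw / sin(dip) = 22 / sin(61°) = 25.15 m
net slip = dip-slip / sin(rake) = 25.15 / sin(18°) = 81.4 m

81.4 m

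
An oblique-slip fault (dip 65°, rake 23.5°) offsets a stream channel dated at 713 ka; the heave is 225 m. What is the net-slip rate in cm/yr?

dip-slip = heave / cos(dip) = 225 / cos(65°) = 532.4 m
net slip = dip-slip / sin(rake) = 532.4 / sin(23.5°) = 1335 m
rate = 1335 m / 713 ka = 0.00187 m/yr = 0.187 cm/yr

0.187 cm/yr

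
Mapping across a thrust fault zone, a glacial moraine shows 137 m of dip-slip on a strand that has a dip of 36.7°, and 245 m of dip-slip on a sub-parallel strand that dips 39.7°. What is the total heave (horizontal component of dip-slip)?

heave_A = 137 × cos(36.7°) = 109.8 m
heave_B = 245 × cos(39.7°) = 188.5 m
total = 109.8 + 188.5 = 298 m

298 m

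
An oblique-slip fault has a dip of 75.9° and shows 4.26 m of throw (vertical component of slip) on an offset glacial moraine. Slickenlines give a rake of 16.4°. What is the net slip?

15.6 m

dip-slip = throw / sin(dip) = 4.26 / sin(75.9°) = 4.392 m
net slip = dip-slip / sin(rake) = 4.392 / sin(16.4°) = 15.6 m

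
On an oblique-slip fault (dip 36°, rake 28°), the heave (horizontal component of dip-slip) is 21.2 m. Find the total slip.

dip-slip = heave / cos(dip) = 21.2 / cos(36°) = 26.20 m
net slip = dip-slip / sin(rake) = 26.20 / sin(28°) = 55.8 m

55.8 m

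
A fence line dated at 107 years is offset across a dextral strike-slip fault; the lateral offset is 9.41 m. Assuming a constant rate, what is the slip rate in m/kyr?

rate = 9.41 m / 107 years = 0.0879 m/yr = 87.9 m/kyr

87.9 m/kyr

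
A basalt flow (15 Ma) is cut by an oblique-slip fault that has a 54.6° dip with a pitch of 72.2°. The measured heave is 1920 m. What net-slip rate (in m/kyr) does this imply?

0.232 m/kyr

dip-slip = heave / cos(dip) = 1920 / cos(54.6°) = 3314 m
net slip = dip-slip / sin(rake) = 3314 / sin(72.2°) = 3481 m
rate = 3481 m / 15 Ma = 0.000232 m/yr = 0.232 m/kyr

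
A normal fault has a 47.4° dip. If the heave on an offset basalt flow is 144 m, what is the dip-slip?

213 m

dip-slip = heave / cos(dip) = 144 / cos(47.4°) = 213 m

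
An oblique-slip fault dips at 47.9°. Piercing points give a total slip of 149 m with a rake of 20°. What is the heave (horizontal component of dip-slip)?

34.2 m

dip-slip = net slip × sin(rake) = 149 m × sin(20°) = 50.96 m
heave = dip-slip × cos(dip) = 50.96 × cos(47.9°) = 34.2 m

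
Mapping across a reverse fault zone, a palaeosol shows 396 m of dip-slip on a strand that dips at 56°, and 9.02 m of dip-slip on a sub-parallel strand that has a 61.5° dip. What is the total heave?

heave_A = 396 × cos(56°) = 221.4 m
heave_B = 9.02 × cos(61.5°) = 4.304 m
total = 221.4 + 4.304 = 226 m

226 m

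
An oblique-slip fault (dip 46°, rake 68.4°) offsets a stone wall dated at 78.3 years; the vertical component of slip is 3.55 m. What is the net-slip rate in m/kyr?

67.8 m/kyr

dip-slip = throw / sin(dip) = 3.55 / sin(46°) = 4.935 m
net slip = dip-slip / sin(rake) = 4.935 / sin(68.4°) = 5.308 m
rate = 5.308 m / 78.3 years = 0.0678 m/yr = 67.8 m/kyr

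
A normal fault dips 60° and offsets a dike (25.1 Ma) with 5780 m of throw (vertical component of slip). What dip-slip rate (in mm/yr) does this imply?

0.266 mm/yr

dip-slip = throw / sin(dip) = 5780 m / sin(60°) = 6674 m
rate = 6674 m / 25.1 Ma = 0.000266 m/yr = 0.266 mm/yr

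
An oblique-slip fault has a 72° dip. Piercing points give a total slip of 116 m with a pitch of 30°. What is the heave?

17.9 m

dip-slip = net slip × sin(rake) = 116 m × sin(30°) = 58 m
heave = dip-slip × cos(dip) = 58 × cos(72°) = 17.9 m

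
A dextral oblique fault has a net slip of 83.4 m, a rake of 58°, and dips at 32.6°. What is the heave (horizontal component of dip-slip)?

59.6 m

dip-slip = net slip × sin(rake) = 83.4 m × sin(58°) = 70.73 m
heave = dip-slip × cos(dip) = 70.73 × cos(32.6°) = 59.6 m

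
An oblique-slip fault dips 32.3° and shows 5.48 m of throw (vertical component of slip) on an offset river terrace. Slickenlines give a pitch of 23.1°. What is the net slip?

dip-slip = throw / sin(dip) = 5.48 / sin(32.3°) = 10.26 m
net slip = dip-slip / sin(rake) = 10.26 / sin(23.1°) = 26.1 m

26.1 m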